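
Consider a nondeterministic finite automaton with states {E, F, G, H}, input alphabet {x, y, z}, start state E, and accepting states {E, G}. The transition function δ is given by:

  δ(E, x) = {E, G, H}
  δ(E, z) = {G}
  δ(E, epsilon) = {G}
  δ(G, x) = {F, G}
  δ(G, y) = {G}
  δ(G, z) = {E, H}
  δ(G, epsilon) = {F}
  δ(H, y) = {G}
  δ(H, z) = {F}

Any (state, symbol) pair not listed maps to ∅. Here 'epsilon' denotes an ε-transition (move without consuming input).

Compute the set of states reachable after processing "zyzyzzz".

Start: ε-closure({E}) = {E, F, G}.
Read 'z': {E, F, G} → {E, F, G, H}.
Read 'y': {E, F, G, H} → {F, G}.
Read 'z': {F, G} → {E, F, G, H}.
Read 'y': {E, F, G, H} → {F, G}.
Read 'z': {F, G} → {E, F, G, H}.
Read 'z': {E, F, G, H} → {E, F, G, H}.
Read 'z': {E, F, G, H} → {E, F, G, H}.

{E, F, G, H}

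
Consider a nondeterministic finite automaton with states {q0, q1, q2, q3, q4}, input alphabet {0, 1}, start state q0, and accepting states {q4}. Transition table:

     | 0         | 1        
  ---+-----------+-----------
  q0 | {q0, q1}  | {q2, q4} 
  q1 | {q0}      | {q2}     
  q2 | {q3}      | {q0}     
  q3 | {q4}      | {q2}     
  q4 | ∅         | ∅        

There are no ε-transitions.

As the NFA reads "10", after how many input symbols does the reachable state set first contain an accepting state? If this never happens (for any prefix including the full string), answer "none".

Start in {q0}.
Read '1': q0→{q2, q4}; now {q2, q4}.
None of the earlier sets intersect F, but {q2, q4} does.

1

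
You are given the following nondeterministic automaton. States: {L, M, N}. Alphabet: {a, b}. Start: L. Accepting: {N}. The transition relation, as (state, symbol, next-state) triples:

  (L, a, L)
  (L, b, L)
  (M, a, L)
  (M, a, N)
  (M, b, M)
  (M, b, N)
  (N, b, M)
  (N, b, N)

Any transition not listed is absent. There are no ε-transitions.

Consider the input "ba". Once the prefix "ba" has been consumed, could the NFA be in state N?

No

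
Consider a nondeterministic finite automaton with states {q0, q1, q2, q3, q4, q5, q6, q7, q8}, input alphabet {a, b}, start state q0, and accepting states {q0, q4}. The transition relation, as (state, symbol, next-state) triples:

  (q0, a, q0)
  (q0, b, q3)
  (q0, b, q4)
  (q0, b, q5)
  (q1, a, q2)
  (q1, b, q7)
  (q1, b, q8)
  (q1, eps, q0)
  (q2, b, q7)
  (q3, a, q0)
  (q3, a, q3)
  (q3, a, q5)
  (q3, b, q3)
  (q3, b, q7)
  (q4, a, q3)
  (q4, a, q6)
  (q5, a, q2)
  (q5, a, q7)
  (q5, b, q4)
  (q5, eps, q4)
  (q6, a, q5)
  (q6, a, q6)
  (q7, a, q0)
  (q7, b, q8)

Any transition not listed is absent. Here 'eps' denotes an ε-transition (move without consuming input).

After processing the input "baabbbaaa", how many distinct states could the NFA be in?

7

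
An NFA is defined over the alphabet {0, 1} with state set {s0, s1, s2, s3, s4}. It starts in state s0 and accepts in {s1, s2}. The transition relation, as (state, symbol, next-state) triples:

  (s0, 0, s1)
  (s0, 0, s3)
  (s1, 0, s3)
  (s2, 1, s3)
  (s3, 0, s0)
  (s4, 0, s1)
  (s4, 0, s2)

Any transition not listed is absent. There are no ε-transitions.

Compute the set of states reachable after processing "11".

∅

Start in {s0}.
Read '1': s0→∅; now ∅.
The set is empty and remains empty for the remaining 1 symbol.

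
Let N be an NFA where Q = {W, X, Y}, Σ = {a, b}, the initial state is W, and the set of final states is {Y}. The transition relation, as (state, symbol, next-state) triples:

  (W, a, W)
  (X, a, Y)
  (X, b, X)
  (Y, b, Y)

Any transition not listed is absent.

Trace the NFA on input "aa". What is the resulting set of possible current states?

{W}

Start in {W}.
Read 'a': W→{W}; now {W}.
Read 'a': W→{W}; now {W}.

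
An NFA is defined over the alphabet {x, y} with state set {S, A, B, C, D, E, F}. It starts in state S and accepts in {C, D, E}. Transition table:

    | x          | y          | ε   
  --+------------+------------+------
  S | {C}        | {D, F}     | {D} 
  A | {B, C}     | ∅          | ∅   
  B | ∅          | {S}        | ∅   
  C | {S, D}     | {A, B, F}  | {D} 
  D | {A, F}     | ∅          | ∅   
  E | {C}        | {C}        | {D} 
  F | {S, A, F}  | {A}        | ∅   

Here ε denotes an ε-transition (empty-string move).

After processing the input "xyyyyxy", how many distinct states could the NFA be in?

5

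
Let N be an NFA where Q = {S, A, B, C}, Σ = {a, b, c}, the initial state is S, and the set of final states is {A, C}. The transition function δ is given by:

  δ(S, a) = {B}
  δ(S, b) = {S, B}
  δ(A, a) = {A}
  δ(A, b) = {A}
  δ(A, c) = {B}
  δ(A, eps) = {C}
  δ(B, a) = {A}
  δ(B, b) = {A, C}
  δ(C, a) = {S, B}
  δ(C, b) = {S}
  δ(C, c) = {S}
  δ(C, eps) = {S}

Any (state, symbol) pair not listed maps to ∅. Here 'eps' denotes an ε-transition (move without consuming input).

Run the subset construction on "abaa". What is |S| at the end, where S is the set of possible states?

4

Start in {S}.
Read 'a': {S} → {B}.
Read 'b': {B} → {S, A, C}.
Read 'a': {S, A, C} → {S, A, B, C}.
Read 'a': {S, A, B, C} → {S, A, B, C}.
That set has 4 states.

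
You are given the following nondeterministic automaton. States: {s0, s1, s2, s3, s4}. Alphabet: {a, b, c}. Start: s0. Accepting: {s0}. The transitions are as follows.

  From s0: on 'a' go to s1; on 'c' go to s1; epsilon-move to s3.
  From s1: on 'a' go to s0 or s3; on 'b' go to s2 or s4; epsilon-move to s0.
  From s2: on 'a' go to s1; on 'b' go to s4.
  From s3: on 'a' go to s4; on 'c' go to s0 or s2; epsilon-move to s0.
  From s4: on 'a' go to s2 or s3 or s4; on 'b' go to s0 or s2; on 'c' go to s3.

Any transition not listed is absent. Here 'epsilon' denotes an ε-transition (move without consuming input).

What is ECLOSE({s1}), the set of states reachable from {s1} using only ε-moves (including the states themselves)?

Begin with {s1}.
ε-move s1 → s0; add s0.
ε-move s0 → s3; add s3.

{s0, s1, s3}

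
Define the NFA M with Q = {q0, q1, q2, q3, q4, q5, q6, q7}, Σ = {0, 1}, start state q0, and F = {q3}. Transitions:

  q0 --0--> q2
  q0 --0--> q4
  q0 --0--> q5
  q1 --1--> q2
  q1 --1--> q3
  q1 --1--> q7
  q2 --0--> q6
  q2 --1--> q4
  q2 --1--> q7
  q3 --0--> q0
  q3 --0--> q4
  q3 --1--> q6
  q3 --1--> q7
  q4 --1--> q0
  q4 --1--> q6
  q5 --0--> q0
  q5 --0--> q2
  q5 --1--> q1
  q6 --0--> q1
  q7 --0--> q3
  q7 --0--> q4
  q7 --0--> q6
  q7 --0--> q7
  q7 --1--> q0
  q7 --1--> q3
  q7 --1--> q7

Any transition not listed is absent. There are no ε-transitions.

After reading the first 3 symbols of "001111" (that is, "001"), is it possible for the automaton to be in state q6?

No

Start in {q0}.
Read '0': {q0} → {q2, q4, q5}.
Read '0': {q2, q4, q5} → {q0, q2, q6}.
Read '1': {q0, q2, q6} → {q4, q7}.
State q6 is not in {q4, q7}.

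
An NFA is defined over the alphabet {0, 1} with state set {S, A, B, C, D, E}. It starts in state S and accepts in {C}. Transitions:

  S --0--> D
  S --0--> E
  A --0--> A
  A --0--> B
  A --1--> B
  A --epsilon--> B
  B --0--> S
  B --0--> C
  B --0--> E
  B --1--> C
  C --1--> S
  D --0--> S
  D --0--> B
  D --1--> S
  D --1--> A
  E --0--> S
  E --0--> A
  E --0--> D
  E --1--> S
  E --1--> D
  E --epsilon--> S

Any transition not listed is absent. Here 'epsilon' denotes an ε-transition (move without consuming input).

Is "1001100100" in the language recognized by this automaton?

Start in {S}.
Read '1': S→∅; now ∅.
The set is empty and remains empty for the remaining 9 symbols.
The final set ∅ contains no accepting state.

No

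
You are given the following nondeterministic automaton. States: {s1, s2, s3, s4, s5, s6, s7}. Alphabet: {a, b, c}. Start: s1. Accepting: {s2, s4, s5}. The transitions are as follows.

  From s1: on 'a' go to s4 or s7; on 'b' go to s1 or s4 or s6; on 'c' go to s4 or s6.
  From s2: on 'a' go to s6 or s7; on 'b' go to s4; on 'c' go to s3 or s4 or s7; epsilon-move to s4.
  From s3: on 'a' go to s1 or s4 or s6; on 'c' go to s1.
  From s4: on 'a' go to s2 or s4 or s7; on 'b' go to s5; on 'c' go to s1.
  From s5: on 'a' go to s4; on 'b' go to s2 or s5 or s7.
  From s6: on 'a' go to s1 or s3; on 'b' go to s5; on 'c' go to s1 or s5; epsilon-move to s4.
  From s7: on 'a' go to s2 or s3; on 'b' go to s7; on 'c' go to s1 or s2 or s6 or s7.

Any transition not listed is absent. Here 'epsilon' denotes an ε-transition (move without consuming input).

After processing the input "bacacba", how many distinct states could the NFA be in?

6

Start in {s1}.
Read 'b': s1→{s1, s4, s6}; now {s1, s4, s6}.
Read 'a': s1→{s4, s7}, s4→{s2, s4, s7}, s6→{s1, s3}; now {s1, s2, s3, s4, s7}.
Read 'c': s1→{s4, s6}, s2→{s3, s4, s7}, s3→{s1}, s4→{s1}, s7→{s1, s2, s6, s7}; now {s1, s2, s3, s4, s6, s7}.
Read 'a': s1→{s4, s7}, s2→{s6, s7}, s3→{s1, s4, s6}, s4→{s2, s4, s7}, s6→{s1, s3}, s7→{s2, s3}; now {s1, s2, s3, s4, s6, s7}.
Read 'c': s1→{s4, s6}, s2→{s3, s4, s7}, s3→{s1}, s4→{s1}, s6→{s1, s5}, s7→{s1, s2, s6, s7}; now {s1, s2, s3, s4, s5, s6, s7}.
Read 'b': s1→{s1, s4, s6}, s2→{s4}, s3→∅, s4→{s5}, s5→{s2, s5, s7}, s6→{s5}, s7→{s7}; now {s1, s2, s4, s5, s6, s7}.
Read 'a': s1→{s4, s7}, s2→{s6, s7}, s4→{s2, s4, s7}, s5→{s4}, s6→{s1, s3}, s7→{s2, s3}; now {s1, s2, s3, s4, s6, s7}.
That set has 6 states.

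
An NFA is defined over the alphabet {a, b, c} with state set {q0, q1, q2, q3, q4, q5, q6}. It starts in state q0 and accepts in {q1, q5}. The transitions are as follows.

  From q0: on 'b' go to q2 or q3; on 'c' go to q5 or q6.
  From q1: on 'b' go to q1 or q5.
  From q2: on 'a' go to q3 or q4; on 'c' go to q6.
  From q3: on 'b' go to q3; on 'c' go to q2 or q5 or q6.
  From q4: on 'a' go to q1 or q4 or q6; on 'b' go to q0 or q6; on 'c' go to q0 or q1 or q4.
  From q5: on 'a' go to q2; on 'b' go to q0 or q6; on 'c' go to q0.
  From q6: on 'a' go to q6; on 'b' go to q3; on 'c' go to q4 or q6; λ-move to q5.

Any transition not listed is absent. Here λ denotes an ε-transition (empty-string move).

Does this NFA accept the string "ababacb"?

No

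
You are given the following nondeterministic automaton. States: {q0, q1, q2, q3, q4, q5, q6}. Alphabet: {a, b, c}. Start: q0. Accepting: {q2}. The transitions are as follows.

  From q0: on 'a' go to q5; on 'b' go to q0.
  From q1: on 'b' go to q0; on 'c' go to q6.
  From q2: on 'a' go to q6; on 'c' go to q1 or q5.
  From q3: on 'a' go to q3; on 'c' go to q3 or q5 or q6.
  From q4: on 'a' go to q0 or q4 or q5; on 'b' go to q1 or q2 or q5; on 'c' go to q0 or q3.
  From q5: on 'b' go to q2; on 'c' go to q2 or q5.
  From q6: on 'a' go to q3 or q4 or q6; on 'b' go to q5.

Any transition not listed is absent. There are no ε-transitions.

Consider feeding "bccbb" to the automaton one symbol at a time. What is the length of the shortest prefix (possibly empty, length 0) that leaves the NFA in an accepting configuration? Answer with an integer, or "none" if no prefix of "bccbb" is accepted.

Start in {q0}.
Read 'b': q0→{q0}; now {q0}.
Read 'c': q0→∅; now ∅.
The set is empty and remains empty for the remaining 3 symbols.
No reachable set along the way intersects F.

none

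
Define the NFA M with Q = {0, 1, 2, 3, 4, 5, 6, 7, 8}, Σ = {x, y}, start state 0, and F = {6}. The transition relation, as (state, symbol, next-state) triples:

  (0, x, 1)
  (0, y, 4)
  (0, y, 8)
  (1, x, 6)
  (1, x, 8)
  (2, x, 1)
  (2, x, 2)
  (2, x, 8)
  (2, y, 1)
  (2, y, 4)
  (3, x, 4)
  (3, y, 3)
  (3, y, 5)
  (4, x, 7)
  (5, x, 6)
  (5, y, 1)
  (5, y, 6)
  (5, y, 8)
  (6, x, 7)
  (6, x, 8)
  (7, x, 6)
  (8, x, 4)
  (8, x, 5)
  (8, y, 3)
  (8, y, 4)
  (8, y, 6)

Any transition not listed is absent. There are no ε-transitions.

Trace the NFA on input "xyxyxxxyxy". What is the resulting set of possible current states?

∅

Start in {0}.
Read 'x': 0→{1}; now {1}.
Read 'y': 1→∅; now ∅.
The set is empty and remains empty for the remaining 8 symbols.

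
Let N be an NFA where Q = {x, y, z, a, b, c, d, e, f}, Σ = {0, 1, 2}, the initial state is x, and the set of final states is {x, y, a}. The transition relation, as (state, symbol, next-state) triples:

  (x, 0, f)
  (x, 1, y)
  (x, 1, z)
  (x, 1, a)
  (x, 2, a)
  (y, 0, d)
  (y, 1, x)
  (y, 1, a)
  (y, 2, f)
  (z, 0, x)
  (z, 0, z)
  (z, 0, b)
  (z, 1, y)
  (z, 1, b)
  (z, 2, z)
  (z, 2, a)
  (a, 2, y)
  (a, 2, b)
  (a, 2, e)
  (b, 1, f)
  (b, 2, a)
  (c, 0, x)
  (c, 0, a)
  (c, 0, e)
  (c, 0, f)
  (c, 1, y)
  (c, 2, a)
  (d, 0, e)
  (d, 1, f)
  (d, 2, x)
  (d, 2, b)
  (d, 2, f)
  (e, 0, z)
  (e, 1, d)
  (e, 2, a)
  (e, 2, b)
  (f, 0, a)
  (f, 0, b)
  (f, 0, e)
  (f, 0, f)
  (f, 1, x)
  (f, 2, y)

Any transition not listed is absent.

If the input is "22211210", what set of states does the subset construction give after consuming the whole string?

{a, b, d, e, f}

Start in {x}.
Read '2': {x} → {a}.
Read '2': {a} → {y, b, e}.
Read '2': {y, b, e} → {a, b, f}.
Read '1': {a, b, f} → {x, f}.
Read '1': {x, f} → {x, y, z, a}.
Read '2': {x, y, z, a} → {y, z, a, b, e, f}.
Read '1': {y, z, a, b, e, f} → {x, y, a, b, d, f}.
Read '0': {x, y, a, b, d, f} → {a, b, d, e, f}.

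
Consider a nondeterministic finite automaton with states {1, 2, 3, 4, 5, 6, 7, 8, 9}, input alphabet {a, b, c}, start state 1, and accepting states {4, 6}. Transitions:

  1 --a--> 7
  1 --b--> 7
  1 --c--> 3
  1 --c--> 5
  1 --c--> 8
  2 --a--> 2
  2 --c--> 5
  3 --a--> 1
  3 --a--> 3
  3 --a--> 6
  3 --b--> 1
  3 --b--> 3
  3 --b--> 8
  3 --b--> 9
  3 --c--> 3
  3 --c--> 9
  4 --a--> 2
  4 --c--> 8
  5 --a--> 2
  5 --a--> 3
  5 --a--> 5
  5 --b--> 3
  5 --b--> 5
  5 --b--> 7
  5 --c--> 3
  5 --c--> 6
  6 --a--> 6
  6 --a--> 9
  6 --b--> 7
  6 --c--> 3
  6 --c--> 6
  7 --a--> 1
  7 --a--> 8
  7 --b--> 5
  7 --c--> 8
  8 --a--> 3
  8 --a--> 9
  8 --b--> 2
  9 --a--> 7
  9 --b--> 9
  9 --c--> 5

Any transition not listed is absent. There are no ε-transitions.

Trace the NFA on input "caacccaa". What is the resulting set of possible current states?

Start in {1}.
Read 'c': 1→{3, 5, 8}; now {3, 5, 8}.
Read 'a': 3→{1, 3, 6}, 5→{2, 3, 5}, 8→{3, 9}; now {1, 2, 3, 5, 6, 9}.
Read 'a': 1→{7}, 2→{2}, 3→{1, 3, 6}, 5→{2, 3, 5}, 6→{6, 9}, 9→{7}; now {1, 2, 3, 5, 6, 7, 9}.
Read 'c': 1→{3, 5, 8}, 2→{5}, 3→{3, 9}, 5→{3, 6}, 6→{3, 6}, 7→{8}, 9→{5}; now {3, 5, 6, 8, 9}.
Read 'c': 3→{3, 9}, 5→{3, 6}, 6→{3, 6}, 8→∅, 9→{5}; now {3, 5, 6, 9}.
Read 'c': 3→{3, 9}, 5→{3, 6}, 6→{3, 6}, 9→{5}; now {3, 5, 6, 9}.
Read 'a': 3→{1, 3, 6}, 5→{2, 3, 5}, 6→{6, 9}, 9→{7}; now {1, 2, 3, 5, 6, 7, 9}.
Read 'a': 1→{7}, 2→{2}, 3→{1, 3, 6}, 5→{2, 3, 5}, 6→{6, 9}, 7→{1, 8}, 9→{7}; now {1, 2, 3, 5, 6, 7, 8, 9}.

{1, 2, 3, 5, 6, 7, 8, 9}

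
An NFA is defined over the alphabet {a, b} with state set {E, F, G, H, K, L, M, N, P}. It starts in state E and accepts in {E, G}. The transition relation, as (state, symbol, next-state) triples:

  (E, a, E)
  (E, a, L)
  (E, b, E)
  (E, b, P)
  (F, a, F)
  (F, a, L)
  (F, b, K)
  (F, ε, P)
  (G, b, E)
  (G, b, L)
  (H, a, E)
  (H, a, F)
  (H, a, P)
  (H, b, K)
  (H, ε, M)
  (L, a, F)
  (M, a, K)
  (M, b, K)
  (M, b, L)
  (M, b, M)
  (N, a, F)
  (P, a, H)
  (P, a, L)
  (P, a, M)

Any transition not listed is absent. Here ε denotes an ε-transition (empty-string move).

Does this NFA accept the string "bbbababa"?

Yes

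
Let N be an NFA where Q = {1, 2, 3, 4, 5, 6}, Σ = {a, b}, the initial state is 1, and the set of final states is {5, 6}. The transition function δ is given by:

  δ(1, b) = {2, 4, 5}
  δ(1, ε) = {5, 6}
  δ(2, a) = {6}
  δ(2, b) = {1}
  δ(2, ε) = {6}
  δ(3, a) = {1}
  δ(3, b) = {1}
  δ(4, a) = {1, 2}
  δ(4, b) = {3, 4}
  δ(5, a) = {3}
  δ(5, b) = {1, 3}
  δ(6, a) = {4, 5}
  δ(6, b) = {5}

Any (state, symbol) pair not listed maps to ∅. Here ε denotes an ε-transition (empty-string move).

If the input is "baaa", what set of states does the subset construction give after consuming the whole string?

{1, 2, 3, 4, 5, 6}

Start: ε-closure({1}) = {1, 5, 6}.
Read 'b': 1→{2, 4, 5}, 5→{1, 3}, 6→{5}; union {1, 2, 3, 4, 5}; ε-closure = {1, 2, 3, 4, 5, 6}.
Read 'a': 1→∅, 2→{6}, 3→{1}, 4→{1, 2}, 5→{3}, 6→{4, 5}; now {1, 2, 3, 4, 5, 6}.
Read 'a': 1→∅, 2→{6}, 3→{1}, 4→{1, 2}, 5→{3}, 6→{4, 5}; now {1, 2, 3, 4, 5, 6}.
Read 'a': 1→∅, 2→{6}, 3→{1}, 4→{1, 2}, 5→{3}, 6→{4, 5}; now {1, 2, 3, 4, 5, 6}.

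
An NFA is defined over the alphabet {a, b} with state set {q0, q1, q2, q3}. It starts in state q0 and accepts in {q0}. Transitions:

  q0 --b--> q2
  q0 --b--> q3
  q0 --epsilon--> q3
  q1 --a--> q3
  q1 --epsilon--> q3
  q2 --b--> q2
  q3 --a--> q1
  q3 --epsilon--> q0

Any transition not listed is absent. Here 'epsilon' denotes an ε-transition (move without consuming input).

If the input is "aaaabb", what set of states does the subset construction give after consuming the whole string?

{q0, q2, q3}

Start: ε-closure({q0}) = {q0, q3}.
Read 'a': {q0, q3} → {q0, q1, q3}.
Read 'a': {q0, q1, q3} → {q0, q1, q3}.
Read 'a': {q0, q1, q3} → {q0, q1, q3}.
Read 'a': {q0, q1, q3} → {q0, q1, q3}.
Read 'b': {q0, q1, q3} → {q0, q2, q3}.
Read 'b': {q0, q2, q3} → {q0, q2, q3}.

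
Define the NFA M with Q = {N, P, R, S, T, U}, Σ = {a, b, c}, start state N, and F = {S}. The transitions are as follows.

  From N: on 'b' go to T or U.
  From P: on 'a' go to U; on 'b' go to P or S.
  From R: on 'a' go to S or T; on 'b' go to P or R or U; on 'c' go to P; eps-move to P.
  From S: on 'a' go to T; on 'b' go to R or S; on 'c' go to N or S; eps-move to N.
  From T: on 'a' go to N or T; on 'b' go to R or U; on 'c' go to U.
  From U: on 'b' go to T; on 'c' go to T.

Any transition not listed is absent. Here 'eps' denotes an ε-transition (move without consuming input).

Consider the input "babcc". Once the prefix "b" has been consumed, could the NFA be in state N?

No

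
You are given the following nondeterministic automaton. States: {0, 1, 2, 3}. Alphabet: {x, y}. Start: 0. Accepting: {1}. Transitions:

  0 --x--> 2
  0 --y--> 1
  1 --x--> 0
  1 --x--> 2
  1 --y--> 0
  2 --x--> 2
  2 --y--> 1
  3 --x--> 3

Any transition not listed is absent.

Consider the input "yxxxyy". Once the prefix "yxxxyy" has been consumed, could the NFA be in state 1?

Start in {0}.
Read 'y': 0→{1}; now {1}.
Read 'x': 1→{0, 2}; now {0, 2}.
Read 'x': 0→{2}, 2→{2}; now {2}.
Read 'x': 2→{2}; now {2}.
Read 'y': 2→{1}; now {1}.
Read 'y': 1→{0}; now {0}.
State 1 is not in {0}.

No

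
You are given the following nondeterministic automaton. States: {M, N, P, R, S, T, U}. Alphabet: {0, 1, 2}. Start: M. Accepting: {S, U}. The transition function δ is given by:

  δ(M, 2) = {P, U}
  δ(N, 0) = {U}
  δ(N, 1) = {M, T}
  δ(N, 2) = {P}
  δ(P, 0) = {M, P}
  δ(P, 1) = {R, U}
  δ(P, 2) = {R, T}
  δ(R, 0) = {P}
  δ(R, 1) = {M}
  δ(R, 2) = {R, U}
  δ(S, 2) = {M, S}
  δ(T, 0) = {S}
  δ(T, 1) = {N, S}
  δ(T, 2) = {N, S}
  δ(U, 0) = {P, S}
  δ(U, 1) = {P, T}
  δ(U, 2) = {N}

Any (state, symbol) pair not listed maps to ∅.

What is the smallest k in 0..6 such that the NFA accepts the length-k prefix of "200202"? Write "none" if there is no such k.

1

Start in {M}.
Read '2': M→{P, U}; now {P, U}.
None of the earlier sets intersect F, but {P, U} does.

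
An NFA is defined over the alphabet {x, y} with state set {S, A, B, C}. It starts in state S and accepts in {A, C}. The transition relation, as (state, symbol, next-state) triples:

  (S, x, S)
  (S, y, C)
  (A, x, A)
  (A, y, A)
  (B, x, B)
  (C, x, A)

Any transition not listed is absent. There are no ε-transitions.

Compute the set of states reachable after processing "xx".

{S}

Start in {S}.
Read 'x': S→{S}; now {S}.
Read 'x': S→{S}; now {S}.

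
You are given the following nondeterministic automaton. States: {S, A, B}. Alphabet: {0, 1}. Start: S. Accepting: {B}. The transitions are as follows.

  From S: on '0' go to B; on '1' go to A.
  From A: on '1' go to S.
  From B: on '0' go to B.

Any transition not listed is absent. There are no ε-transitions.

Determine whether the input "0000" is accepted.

Yes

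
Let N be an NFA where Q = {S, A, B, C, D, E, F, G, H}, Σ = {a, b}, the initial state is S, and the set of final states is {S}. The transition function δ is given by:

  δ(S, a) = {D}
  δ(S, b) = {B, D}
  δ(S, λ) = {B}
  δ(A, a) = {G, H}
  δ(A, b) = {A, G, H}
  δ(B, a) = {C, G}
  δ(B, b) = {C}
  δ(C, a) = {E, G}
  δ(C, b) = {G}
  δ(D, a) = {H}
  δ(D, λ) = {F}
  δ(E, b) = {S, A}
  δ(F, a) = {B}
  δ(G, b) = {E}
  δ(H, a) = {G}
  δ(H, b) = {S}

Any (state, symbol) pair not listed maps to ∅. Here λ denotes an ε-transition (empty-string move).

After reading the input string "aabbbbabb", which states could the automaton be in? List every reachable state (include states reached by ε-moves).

{S, A, B, C, D, E, F, G, H}

Start: ε-closure({S}) = {S, B}.
Read 'a': S→{D}, B→{C, G}; union {C, D, G}; ε-closure = {C, D, F, G}.
Read 'a': C→{E, G}, D→{H}, F→{B}, G→∅; now {B, E, G, H}.
Read 'b': B→{C}, E→{S, A}, G→{E}, H→{S}; union {S, A, C, E}; ε-closure = {S, A, B, C, E}.
Read 'b': S→{B, D}, A→{A, G, H}, B→{C}, C→{G}, E→{S, A}; union {S, A, B, C, D, G, H}; ε-closure = {S, A, B, C, D, F, G, H}.
Read 'b': S→{B, D}, A→{A, G, H}, B→{C}, C→{G}, D→∅, F→∅, G→{E}, H→{S}; union {S, A, B, C, D, E, G, H}; ε-closure = {S, A, B, C, D, E, F, G, H}.
Read 'b': S→{B, D}, A→{A, G, H}, B→{C}, C→{G}, D→∅, E→{S, A}, F→∅, G→{E}, H→{S}; union {S, A, B, C, D, E, G, H}; ε-closure = {S, A, B, C, D, E, F, G, H}.
Read 'a': S→{D}, A→{G, H}, B→{C, G}, C→{E, G}, D→{H}, E→∅, F→{B}, G→∅, H→{G}; union {B, C, D, E, G, H}; ε-closure = {B, C, D, E, F, G, H}.
Read 'b': B→{C}, C→{G}, D→∅, E→{S, A}, F→∅, G→{E}, H→{S}; union {S, A, C, E, G}; ε-closure = {S, A, B, C, E, G}.
Read 'b': S→{B, D}, A→{A, G, H}, B→{C}, C→{G}, E→{S, A}, G→{E}; union {S, A, B, C, D, E, G, H}; ε-closure = {S, A, B, C, D, E, F, G, H}.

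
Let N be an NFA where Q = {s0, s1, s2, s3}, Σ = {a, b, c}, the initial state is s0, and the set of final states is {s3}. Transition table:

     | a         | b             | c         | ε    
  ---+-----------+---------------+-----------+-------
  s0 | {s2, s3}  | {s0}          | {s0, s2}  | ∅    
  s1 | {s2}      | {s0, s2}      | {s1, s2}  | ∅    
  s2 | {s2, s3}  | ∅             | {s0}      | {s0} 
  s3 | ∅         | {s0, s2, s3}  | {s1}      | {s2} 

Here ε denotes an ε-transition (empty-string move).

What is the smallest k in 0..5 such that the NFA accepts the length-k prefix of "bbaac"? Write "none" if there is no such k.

3

Start in {s0}.
Read 'b': s0→{s0}; now {s0}.
Read 'b': s0→{s0}; now {s0}.
Read 'a': s0→{s2, s3}; union {s2, s3}; ε-closure = {s0, s2, s3}.
None of the earlier sets intersect F, but {s0, s2, s3} does.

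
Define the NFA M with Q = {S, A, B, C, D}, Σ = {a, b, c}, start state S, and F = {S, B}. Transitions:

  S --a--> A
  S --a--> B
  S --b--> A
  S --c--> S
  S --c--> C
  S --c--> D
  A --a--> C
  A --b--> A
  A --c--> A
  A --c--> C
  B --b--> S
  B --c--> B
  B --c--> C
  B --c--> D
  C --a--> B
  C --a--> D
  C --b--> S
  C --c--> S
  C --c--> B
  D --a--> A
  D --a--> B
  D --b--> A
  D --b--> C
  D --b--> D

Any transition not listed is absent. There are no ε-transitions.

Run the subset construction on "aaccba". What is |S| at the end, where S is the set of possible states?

4

Start in {S}.
Read 'a': S→{A, B}; now {A, B}.
Read 'a': A→{C}, B→∅; now {C}.
Read 'c': C→{S, B}; now {S, B}.
Read 'c': S→{S, C, D}, B→{B, C, D}; now {S, B, C, D}.
Read 'b': S→{A}, B→{S}, C→{S}, D→{A, C, D}; now {S, A, C, D}.
Read 'a': S→{A, B}, A→{C}, C→{B, D}, D→{A, B}; now {A, B, C, D}.
That set has 4 states.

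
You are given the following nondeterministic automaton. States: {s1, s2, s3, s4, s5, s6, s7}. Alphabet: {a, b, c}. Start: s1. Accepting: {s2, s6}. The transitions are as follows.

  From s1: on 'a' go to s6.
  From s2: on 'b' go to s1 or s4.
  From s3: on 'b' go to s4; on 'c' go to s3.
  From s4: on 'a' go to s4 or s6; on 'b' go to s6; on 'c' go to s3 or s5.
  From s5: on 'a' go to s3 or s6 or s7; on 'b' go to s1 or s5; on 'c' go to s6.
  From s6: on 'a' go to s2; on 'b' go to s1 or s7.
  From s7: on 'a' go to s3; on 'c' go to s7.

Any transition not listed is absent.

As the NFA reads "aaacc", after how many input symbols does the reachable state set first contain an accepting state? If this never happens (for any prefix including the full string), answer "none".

Start in {s1}.
Read 'a': {s1} → {s6}.
None of the earlier sets intersect F, but {s6} does.

1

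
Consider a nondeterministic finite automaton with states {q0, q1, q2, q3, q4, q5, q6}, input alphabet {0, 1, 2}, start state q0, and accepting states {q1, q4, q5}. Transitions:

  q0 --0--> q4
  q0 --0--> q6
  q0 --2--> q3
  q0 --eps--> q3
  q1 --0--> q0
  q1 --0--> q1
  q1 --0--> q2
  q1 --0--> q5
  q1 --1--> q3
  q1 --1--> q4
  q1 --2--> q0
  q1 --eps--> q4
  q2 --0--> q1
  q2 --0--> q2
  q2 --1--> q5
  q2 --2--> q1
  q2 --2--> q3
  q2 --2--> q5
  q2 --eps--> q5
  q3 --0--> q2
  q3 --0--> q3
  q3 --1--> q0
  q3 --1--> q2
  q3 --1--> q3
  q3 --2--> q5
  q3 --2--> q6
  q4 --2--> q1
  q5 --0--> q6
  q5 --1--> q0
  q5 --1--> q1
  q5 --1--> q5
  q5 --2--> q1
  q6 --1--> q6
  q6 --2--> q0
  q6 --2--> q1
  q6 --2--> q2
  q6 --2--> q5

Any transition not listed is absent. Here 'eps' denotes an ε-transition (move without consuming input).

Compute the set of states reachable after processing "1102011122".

{q0, q1, q2, q3, q4, q5, q6}

Start: ε-closure({q0}) = {q0, q3}.
Read '1': q0→∅, q3→{q0, q2, q3}; union {q0, q2, q3}; ε-closure = {q0, q2, q3, q5}.
Read '1': q0→∅, q2→{q5}, q3→{q0, q2, q3}, q5→{q0, q1, q5}; union {q0, q1, q2, q3, q5}; ε-closure = {q0, q1, q2, q3, q4, q5}.
Read '0': q0→{q4, q6}, q1→{q0, q1, q2, q5}, q2→{q1, q2}, q3→{q2, q3}, q4→∅, q5→{q6}; now {q0, q1, q2, q3, q4, q5, q6}.
Read '2': q0→{q3}, q1→{q0}, q2→{q1, q3, q5}, q3→{q5, q6}, q4→{q1}, q5→{q1}, q6→{q0, q1, q2, q5}; union {q0, q1, q2, q3, q5, q6}; ε-closure = {q0, q1, q2, q3, q4, q5, q6}.
Read '0': q0→{q4, q6}, q1→{q0, q1, q2, q5}, q2→{q1, q2}, q3→{q2, q3}, q4→∅, q5→{q6}, q6→∅; now {q0, q1, q2, q3, q4, q5, q6}.
Read '1': q0→∅, q1→{q3, q4}, q2→{q5}, q3→{q0, q2, q3}, q4→∅, q5→{q0, q1, q5}, q6→{q6}; now {q0, q1, q2, q3, q4, q5, q6}.
Read '1': q0→∅, q1→{q3, q4}, q2→{q5}, q3→{q0, q2, q3}, q4→∅, q5→{q0, q1, q5}, q6→{q6}; now {q0, q1, q2, q3, q4, q5, q6}.
Read '1': q0→∅, q1→{q3, q4}, q2→{q5}, q3→{q0, q2, q3}, q4→∅, q5→{q0, q1, q5}, q6→{q6}; now {q0, q1, q2, q3, q4, q5, q6}.
Read '2': q0→{q3}, q1→{q0}, q2→{q1, q3, q5}, q3→{q5, q6}, q4→{q1}, q5→{q1}, q6→{q0, q1, q2, q5}; union {q0, q1, q2, q3, q5, q6}; ε-closure = {q0, q1, q2, q3, q4, q5, q6}.
Read '2': q0→{q3}, q1→{q0}, q2→{q1, q3, q5}, q3→{q5, q6}, q4→{q1}, q5→{q1}, q6→{q0, q1, q2, q5}; union {q0, q1, q2, q3, q5, q6}; ε-closure = {q0, q1, q2, q3, q4, q5, q6}.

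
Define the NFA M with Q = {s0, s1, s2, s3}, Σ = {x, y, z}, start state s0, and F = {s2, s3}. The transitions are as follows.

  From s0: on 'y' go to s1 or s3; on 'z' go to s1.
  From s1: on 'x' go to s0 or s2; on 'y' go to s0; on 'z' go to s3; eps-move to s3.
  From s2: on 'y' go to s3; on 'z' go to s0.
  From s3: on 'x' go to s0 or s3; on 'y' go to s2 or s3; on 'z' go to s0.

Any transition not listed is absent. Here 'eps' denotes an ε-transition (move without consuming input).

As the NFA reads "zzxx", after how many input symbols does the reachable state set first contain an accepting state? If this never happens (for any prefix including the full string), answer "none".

1

Start in {s0}.
Read 'z': s0→{s1}; union {s1}; ε-closure = {s1, s3}.
None of the earlier sets intersect F, but {s1, s3} does.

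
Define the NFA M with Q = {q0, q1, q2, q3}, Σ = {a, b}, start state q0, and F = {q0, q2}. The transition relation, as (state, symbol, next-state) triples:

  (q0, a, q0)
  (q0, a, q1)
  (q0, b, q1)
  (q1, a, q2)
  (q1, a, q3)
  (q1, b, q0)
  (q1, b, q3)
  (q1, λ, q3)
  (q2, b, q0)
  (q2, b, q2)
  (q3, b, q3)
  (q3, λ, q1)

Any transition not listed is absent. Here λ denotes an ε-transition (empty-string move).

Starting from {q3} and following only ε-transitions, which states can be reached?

Begin with {q3}.
ε-move q3 → q1; add q1.

{q1, q3}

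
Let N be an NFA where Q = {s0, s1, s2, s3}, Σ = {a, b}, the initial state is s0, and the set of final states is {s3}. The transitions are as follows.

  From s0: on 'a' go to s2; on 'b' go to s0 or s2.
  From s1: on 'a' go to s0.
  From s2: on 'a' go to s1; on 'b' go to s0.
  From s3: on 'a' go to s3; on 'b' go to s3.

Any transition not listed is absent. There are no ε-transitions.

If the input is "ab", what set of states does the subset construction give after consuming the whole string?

{s0}

Start in {s0}.
Read 'a': {s0} → {s2}.
Read 'b': {s2} → {s0}.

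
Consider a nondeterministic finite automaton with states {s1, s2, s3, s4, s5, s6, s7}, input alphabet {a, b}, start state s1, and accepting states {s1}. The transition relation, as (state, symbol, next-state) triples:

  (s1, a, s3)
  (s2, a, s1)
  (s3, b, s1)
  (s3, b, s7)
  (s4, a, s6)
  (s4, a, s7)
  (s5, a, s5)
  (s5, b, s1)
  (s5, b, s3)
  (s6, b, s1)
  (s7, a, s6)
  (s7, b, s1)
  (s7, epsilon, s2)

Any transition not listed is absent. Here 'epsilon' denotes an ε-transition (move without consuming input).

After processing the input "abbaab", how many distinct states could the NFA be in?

0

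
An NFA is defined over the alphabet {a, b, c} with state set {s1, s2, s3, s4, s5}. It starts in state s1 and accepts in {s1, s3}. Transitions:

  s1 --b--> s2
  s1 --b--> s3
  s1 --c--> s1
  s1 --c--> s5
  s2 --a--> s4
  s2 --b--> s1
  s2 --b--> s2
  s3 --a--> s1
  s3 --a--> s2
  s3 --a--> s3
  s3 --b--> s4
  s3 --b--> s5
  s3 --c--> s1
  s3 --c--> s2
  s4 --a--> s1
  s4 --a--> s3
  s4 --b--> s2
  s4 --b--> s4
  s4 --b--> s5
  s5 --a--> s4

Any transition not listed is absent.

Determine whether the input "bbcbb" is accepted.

Yes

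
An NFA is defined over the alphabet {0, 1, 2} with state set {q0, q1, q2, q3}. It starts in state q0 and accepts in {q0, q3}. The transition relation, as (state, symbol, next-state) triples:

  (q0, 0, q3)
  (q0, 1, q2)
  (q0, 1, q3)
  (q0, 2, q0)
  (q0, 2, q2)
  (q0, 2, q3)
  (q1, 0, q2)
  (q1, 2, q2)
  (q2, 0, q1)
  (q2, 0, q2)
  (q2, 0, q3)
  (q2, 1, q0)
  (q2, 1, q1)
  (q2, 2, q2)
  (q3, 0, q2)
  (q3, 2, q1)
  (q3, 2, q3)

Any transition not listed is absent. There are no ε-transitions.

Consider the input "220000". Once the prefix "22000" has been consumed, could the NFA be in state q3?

Yes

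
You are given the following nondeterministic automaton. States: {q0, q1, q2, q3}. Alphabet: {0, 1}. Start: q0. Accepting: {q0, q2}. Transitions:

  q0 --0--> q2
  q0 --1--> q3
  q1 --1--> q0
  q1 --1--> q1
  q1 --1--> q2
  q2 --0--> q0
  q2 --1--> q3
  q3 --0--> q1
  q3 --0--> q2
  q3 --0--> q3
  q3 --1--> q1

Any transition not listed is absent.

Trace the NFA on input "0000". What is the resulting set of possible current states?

Start in {q0}.
Read '0': {q0} → {q2}.
Read '0': {q2} → {q0}.
Read '0': {q0} → {q2}.
Read '0': {q2} → {q0}.

{q0}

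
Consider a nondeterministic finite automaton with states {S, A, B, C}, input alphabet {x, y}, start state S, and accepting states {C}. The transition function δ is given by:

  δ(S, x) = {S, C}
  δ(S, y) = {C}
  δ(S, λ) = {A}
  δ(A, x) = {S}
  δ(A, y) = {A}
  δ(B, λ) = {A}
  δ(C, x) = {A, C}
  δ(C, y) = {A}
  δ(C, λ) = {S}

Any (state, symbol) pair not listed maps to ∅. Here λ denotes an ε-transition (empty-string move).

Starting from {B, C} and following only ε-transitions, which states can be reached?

Begin with {B, C}.
ε-move C → S; add S.
ε-move S → A; add A.

{S, A, B, C}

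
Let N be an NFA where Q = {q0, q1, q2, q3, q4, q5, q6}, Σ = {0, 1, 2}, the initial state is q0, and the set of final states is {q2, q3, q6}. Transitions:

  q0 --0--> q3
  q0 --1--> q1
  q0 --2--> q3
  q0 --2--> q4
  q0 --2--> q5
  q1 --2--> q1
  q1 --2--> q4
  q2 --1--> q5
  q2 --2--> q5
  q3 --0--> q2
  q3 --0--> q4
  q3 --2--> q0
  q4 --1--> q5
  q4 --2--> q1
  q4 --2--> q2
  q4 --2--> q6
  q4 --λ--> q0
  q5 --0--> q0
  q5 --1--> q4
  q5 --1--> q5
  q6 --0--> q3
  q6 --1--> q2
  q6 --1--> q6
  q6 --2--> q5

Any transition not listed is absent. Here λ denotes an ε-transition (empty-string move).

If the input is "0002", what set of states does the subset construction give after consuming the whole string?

{q0}

Start in {q0}.
Read '0': {q0} → {q3}.
Read '0': {q3} → {q0, q2, q4}.
Read '0': {q0, q2, q4} → {q3}.
Read '2': {q3} → {q0}.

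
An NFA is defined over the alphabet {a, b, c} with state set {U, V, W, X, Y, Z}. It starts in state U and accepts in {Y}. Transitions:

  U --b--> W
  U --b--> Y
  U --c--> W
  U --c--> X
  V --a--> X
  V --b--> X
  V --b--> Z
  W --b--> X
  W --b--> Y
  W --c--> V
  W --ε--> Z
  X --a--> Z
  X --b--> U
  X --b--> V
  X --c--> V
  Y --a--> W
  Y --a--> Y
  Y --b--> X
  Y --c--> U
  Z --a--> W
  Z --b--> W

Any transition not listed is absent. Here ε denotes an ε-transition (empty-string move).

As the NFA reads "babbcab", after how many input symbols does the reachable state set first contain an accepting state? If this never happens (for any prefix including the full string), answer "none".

1

Start in {U}.
Read 'b': {U} → {W, Y, Z}.
None of the earlier sets intersect F, but {W, Y, Z} does.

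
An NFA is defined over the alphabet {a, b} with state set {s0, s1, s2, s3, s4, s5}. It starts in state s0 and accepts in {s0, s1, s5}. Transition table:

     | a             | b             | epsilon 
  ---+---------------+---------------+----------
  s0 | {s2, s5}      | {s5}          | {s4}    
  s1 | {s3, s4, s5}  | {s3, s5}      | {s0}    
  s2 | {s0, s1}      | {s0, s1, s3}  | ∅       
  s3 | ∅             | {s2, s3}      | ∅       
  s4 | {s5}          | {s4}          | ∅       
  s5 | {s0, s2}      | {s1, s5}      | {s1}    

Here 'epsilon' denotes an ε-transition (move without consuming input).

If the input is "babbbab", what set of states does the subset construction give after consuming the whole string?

Start: ε-closure({s0}) = {s0, s4}.
Read 'b': s0→{s5}, s4→{s4}; union {s4, s5}; ε-closure = {s0, s1, s4, s5}.
Read 'a': s0→{s2, s5}, s1→{s3, s4, s5}, s4→{s5}, s5→{s0, s2}; union {s0, s2, s3, s4, s5}; ε-closure = {s0, s1, s2, s3, s4, s5}.
Read 'b': s0→{s5}, s1→{s3, s5}, s2→{s0, s1, s3}, s3→{s2, s3}, s4→{s4}, s5→{s1, s5}; now {s0, s1, s2, s3, s4, s5}.
Read 'b': s0→{s5}, s1→{s3, s5}, s2→{s0, s1, s3}, s3→{s2, s3}, s4→{s4}, s5→{s1, s5}; now {s0, s1, s2, s3, s4, s5}.
Read 'b': s0→{s5}, s1→{s3, s5}, s2→{s0, s1, s3}, s3→{s2, s3}, s4→{s4}, s5→{s1, s5}; now {s0, s1, s2, s3, s4, s5}.
Read 'a': s0→{s2, s5}, s1→{s3, s4, s5}, s2→{s0, s1}, s3→∅, s4→{s5}, s5→{s0, s2}; now {s0, s1, s2, s3, s4, s5}.
Read 'b': s0→{s5}, s1→{s3, s5}, s2→{s0, s1, s3}, s3→{s2, s3}, s4→{s4}, s5→{s1, s5}; now {s0, s1, s2, s3, s4, s5}.

{s0, s1, s2, s3, s4, s5}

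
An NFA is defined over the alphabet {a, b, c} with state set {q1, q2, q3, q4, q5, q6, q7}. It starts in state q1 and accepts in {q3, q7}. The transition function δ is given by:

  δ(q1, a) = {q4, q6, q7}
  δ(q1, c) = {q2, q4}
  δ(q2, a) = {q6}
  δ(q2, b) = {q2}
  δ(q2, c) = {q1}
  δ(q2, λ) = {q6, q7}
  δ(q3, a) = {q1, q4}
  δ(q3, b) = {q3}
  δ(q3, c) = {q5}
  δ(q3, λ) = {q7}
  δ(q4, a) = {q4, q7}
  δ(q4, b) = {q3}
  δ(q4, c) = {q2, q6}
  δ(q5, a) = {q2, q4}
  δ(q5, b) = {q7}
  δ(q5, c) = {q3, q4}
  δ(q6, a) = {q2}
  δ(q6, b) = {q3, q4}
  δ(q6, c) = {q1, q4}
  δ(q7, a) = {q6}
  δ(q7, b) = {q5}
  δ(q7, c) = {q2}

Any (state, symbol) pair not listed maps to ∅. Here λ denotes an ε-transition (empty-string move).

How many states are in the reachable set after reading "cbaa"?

4

Start in {q1}.
Read 'c': q1→{q2, q4}; union {q2, q4}; ε-closure = {q2, q4, q6, q7}.
Read 'b': q2→{q2}, q4→{q3}, q6→{q3, q4}, q7→{q5}; union {q2, q3, q4, q5}; ε-closure = {q2, q3, q4, q5, q6, q7}.
Read 'a': q2→{q6}, q3→{q1, q4}, q4→{q4, q7}, q5→{q2, q4}, q6→{q2}, q7→{q6}; now {q1, q2, q4, q6, q7}.
Read 'a': q1→{q4, q6, q7}, q2→{q6}, q4→{q4, q7}, q6→{q2}, q7→{q6}; now {q2, q4, q6, q7}.
That set has 4 states.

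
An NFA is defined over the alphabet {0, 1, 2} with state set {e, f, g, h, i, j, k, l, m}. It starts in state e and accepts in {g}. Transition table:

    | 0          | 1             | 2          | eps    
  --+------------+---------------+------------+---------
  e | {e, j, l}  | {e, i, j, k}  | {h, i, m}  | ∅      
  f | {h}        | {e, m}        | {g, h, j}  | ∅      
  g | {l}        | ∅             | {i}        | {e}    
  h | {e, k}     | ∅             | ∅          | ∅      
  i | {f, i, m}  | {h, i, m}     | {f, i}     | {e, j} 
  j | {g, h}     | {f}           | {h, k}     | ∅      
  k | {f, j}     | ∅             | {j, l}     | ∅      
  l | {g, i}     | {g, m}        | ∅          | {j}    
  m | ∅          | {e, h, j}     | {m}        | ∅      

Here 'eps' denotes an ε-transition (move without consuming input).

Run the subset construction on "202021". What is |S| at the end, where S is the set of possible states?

Start in {e}.
Read '2': e→{h, i, m}; union {h, i, m}; ε-closure = {e, h, i, j, m}.
Read '0': e→{e, j, l}, h→{e, k}, i→{f, i, m}, j→{g, h}, m→∅; now {e, f, g, h, i, j, k, l, m}.
Read '2': e→{h, i, m}, f→{g, h, j}, g→{i}, h→∅, i→{f, i}, j→{h, k}, k→{j, l}, l→∅, m→{m}; union {f, g, h, i, j, k, l, m}; ε-closure = {e, f, g, h, i, j, k, l, m}.
Read '0': e→{e, j, l}, f→{h}, g→{l}, h→{e, k}, i→{f, i, m}, j→{g, h}, k→{f, j}, l→{g, i}, m→∅; now {e, f, g, h, i, j, k, l, m}.
Read '2': e→{h, i, m}, f→{g, h, j}, g→{i}, h→∅, i→{f, i}, j→{h, k}, k→{j, l}, l→∅, m→{m}; union {f, g, h, i, j, k, l, m}; ε-closure = {e, f, g, h, i, j, k, l, m}.
Read '1': e→{e, i, j, k}, f→{e, m}, g→∅, h→∅, i→{h, i, m}, j→{f}, k→∅, l→{g, m}, m→{e, h, j}; now {e, f, g, h, i, j, k, m}.
That set has 8 states.

8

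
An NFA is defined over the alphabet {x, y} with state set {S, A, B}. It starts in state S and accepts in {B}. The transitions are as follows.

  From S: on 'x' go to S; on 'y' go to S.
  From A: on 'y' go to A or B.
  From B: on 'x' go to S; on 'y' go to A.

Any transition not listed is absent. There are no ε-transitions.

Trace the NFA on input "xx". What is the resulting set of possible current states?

{S}

Start in {S}.
Read 'x': {S} → {S}.
Read 'x': {S} → {S}.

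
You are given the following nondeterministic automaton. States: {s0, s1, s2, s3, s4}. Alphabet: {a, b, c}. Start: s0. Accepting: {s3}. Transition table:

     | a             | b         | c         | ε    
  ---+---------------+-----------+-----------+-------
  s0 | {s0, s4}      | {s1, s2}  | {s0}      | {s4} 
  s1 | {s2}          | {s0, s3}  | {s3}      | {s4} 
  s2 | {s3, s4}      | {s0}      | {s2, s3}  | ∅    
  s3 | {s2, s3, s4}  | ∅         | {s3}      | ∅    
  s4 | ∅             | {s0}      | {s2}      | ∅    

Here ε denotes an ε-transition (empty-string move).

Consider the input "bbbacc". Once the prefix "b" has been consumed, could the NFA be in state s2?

Start: ε-closure({s0}) = {s0, s4}.
Read 'b': {s0, s4} → {s0, s1, s2, s4}.
State s2 is in {s0, s1, s2, s4}.

Yes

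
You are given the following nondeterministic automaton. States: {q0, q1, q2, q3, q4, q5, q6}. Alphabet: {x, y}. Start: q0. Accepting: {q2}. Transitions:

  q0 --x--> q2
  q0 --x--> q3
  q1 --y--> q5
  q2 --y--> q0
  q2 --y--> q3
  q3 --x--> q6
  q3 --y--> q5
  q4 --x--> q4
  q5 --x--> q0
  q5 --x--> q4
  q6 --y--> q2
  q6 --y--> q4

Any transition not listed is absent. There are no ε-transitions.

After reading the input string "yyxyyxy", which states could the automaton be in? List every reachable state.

Start in {q0}.
Read 'y': q0→∅; now ∅.
The set is empty and remains empty for the remaining 6 symbols.

∅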